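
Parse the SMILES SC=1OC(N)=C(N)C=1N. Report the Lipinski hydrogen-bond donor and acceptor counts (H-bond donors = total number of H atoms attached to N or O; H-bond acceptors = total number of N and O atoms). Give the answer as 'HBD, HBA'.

Donors: find every N or O and count the H atoms it carries.
  atom 3 (O): bond orders sum to 2 → 0 H
  atom 5 (N): bond orders sum to 1 → 2 H
  atom 7 (N): bond orders sum to 1 → 2 H
  atom 9 (N): bond orders sum to 1 → 2 H
Lipinski HBD = 6.
Acceptors: N atoms = 3, O atoms = 1 → HBA = 4.

6, 4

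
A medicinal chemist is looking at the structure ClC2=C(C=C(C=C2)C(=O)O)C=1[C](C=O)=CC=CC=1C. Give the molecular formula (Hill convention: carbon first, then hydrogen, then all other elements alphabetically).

Walk through each heavy atom and fill implicit hydrogens from standard valence (C 4, N 3, O 2, S 2, halogen 1):
  atom 1: Cl (halogen, monovalent) → 0 H
  atom 2: C, bond orders sum to 4 (valence 4) → 0 H
  atom 3: C, bond orders sum to 4 (valence 4) → 0 H
  atom 4: C, bond orders sum to 3 (valence 4) → 1 H
  atom 5: C, bond orders sum to 4 (valence 4) → 0 H
  atom 6: C, bond orders sum to 3 (valence 4) → 1 H
  atom 7: C, bond orders sum to 3 (valence 4) → 1 H
  atom 8: C, bond orders sum to 4 (valence 4) → 0 H
  atom 9: O, bond orders sum to 2 (valence 2) → 0 H
  atom 10: O, bond orders sum to 1 (valence 2) → 1 H
  atom 11: C, bond orders sum to 4 (valence 4) → 0 H
  atom 12: C with explicit H count 0
  atom 13: C, bond orders sum to 3 (valence 4) → 1 H
  atom 14: O, bond orders sum to 2 (valence 2) → 0 H
  atom 15: C, bond orders sum to 3 (valence 4) → 1 H
  atom 16: C, bond orders sum to 3 (valence 4) → 1 H
  atom 17: C, bond orders sum to 3 (valence 4) → 1 H
  atom 18: C, bond orders sum to 4 (valence 4) → 0 H
  atom 19: C, bond orders sum to 1 (valence 4) → 3 H
Totals → C:15, H:11, Cl:1, O:3.
In Hill order: C15H11ClO3.

C15H11ClO3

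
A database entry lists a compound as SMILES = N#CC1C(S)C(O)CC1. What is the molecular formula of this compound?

Walk through each heavy atom and fill implicit hydrogens from standard valence (C 4, N 3, O 2, S 2, halogen 1):
  atom 1: N, bond orders sum to 3 (valence 3) → 0 H
  atom 2: C, bond orders sum to 4 (valence 4) → 0 H
  atom 3: C, bond orders sum to 3 (valence 4) → 1 H
  atom 4: C, bond orders sum to 3 (valence 4) → 1 H
  atom 5: S, bond orders sum to 1 (valence 2) → 1 H
  atom 6: C, bond orders sum to 3 (valence 4) → 1 H
  atom 7: O, bond orders sum to 1 (valence 2) → 1 H
  atom 8: C, bond orders sum to 2 (valence 4) → 2 H
  atom 9: C, bond orders sum to 2 (valence 4) → 2 H
Totals → C:6, H:9, N:1, O:1, S:1.

C6H9NOS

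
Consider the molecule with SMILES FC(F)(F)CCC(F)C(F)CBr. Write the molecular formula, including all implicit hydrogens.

Walk through each heavy atom and fill implicit hydrogens from standard valence (C 4, N 3, O 2, S 2, halogen 1):
  atom 1: F (halogen, monovalent) → 0 H
  atom 2: C, bond orders sum to 4 (valence 4) → 0 H
  atom 3: F (halogen, monovalent) → 0 H
  atom 4: F (halogen, monovalent) → 0 H
  atom 5: C, bond orders sum to 2 (valence 4) → 2 H
  atom 6: C, bond orders sum to 2 (valence 4) → 2 H
  atom 7: C, bond orders sum to 3 (valence 4) → 1 H
  atom 8: F (halogen, monovalent) → 0 H
  atom 9: C, bond orders sum to 3 (valence 4) → 1 H
  atom 10: F (halogen, monovalent) → 0 H
  atom 11: C, bond orders sum to 2 (valence 4) → 2 H
  atom 12: Br (halogen, monovalent) → 0 H
Totals → C:6, H:8, Br:1, F:5.

C6H8BrF5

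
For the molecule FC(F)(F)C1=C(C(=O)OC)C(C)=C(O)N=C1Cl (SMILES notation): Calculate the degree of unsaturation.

5

Molecular formula: C9H7ClF3NO3.
DoU = (2C + 2 + N − H − X) / 2, where X is the halogen count and O/S are ignored.
    = (2·9 + 2 + 1 − 7 − 4) / 2 = 10 / 2 = 5.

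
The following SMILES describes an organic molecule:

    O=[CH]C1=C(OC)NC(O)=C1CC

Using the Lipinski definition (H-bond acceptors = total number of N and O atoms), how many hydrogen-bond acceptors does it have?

4

N atoms: 1; O atoms: 3.
Lipinski HBA = 1 + 3 = 4.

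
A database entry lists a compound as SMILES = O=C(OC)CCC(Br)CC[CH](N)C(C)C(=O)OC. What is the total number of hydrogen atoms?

22

Walk through each heavy atom and fill implicit hydrogens from standard valence (C 4, N 3, O 2, S 2, halogen 1):
  atom 1: O, bond orders sum to 2 (valence 2) → 0 H
  atom 2: C, bond orders sum to 4 (valence 4) → 0 H
  atom 3: O, bond orders sum to 2 (valence 2) → 0 H
  atom 4: C, bond orders sum to 1 (valence 4) → 3 H
  atom 5: C, bond orders sum to 2 (valence 4) → 2 H
  atom 6: C, bond orders sum to 2 (valence 4) → 2 H
  atom 7: C, bond orders sum to 3 (valence 4) → 1 H
  atom 8: Br (halogen, monovalent) → 0 H
  atom 9: C, bond orders sum to 2 (valence 4) → 2 H
  atom 10: C, bond orders sum to 2 (valence 4) → 2 H
  atom 11: C with explicit H count 1
  atom 12: N, bond orders sum to 1 (valence 3) → 2 H
  atom 13: C, bond orders sum to 3 (valence 4) → 1 H
  atom 14: C, bond orders sum to 1 (valence 4) → 3 H
  atom 15: C, bond orders sum to 4 (valence 4) → 0 H
  atom 16: O, bond orders sum to 2 (valence 2) → 0 H
  atom 17: O, bond orders sum to 2 (valence 2) → 0 H
  atom 18: C, bond orders sum to 1 (valence 4) → 3 H
Total hydrogens: 22.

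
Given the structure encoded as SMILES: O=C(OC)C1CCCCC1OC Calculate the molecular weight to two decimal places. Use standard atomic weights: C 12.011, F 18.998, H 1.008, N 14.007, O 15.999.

172.22 g/mol

First, the molecular formula is C9H16O3 (counting implicit H from valence).
  C: 9 × 12.011 = 108.099
  H: 16 × 1.008 = 16.128
  O: 3 × 15.999 = 47.997
Sum: 9×12.011 + 16×1.008 + 3×15.999 = 172.224 → 172.22 g/mol.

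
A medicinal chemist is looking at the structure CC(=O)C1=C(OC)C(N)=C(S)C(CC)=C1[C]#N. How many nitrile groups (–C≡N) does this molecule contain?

1

The nitrile motif appears at heavy-atom position 16 in the SMILES.
Other groups present: 1 ether, 1 ketone, 1 primary amine, 1 thiol.
Nitrile count: 1.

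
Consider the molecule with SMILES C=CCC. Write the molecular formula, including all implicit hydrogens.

Walk through each heavy atom and fill implicit hydrogens from standard valence (C 4, N 3, O 2, S 2, halogen 1):
  atom 1: C, bond orders sum to 2 (valence 4) → 2 H
  atom 2: C, bond orders sum to 3 (valence 4) → 1 H
  atom 3: C, bond orders sum to 2 (valence 4) → 2 H
  atom 4: C, bond orders sum to 1 (valence 4) → 3 H
Totals → C:4, H:8.
In Hill order: C4H8.

C4H8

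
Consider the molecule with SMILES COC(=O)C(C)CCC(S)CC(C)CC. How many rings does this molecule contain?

In SMILES, each pair of matching ring-closure digits denotes one ring-closing bond; the number of such bonds equals the number of independent rings.
Ring-closure bonds here: 0.

0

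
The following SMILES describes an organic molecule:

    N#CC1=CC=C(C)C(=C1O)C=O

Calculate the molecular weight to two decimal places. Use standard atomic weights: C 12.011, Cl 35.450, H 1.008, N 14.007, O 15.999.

First, the molecular formula is C9H7NO2 (counting implicit H from valence).
  C: 9 × 12.011 = 108.099
  H: 7 × 1.008 = 7.056
  N: 1 × 14.007 = 14.007
  O: 2 × 15.999 = 31.998
Sum: 9×12.011 + 7×1.008 + 1×14.007 + 2×15.999 = 161.160 → 161.16 g/mol.

161.16 g/mol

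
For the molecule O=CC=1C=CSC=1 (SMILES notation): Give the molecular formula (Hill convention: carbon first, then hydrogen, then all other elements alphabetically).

Walk through each heavy atom and fill implicit hydrogens from standard valence (C 4, N 3, O 2, S 2, halogen 1):
  atom 1: O, bond orders sum to 2 (valence 2) → 0 H
  atom 2: C, bond orders sum to 3 (valence 4) → 1 H
  atom 3: C, bond orders sum to 4 (valence 4) → 0 H
  atom 4: C, bond orders sum to 3 (valence 4) → 1 H
  atom 5: C, bond orders sum to 3 (valence 4) → 1 H
  atom 6: S, bond orders sum to 2 (valence 2) → 0 H
  atom 7: C, bond orders sum to 3 (valence 4) → 1 H
Totals → C:5, H:4, O:1, S:1.
In Hill order: C5H4OS.

C5H4OS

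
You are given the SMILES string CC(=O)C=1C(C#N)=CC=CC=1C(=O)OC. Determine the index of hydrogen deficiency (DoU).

Degree of unsaturation = (number of rings) + (number of π bonds).
Ring closures in the SMILES: 1.
π bonds: 5 double bonds (each 1 DoU), 1 triple bond (each 2 DoU) → 7 DoU from unsaturation.
Total DoU = 1 + 7 = 8.

8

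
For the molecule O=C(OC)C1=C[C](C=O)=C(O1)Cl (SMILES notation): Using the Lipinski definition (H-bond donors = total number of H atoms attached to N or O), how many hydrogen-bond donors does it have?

0

Donors: find every N or O and count the H atoms it carries.
  atom 1 (O): bond orders sum to 2 → 0 H
  atom 3 (O): bond orders sum to 2 → 0 H
  atom 9 (O): bond orders sum to 2 → 0 H
  atom 11 (O): bond orders sum to 2 → 0 H
Lipinski HBD = 0.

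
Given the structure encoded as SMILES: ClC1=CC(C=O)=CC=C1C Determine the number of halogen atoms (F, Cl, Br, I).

1

Halogen atoms appear at heavy-atom position 1 (1×Cl).
Other groups present: 1 aldehyde.
Halogen count: 1.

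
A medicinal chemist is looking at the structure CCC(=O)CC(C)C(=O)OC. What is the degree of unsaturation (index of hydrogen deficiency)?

2

Molecular formula: C8H14O3.
DoU = (2C + 2 + N − H − X) / 2, where X is the halogen count and O/S are ignored.
    = (2·8 + 2 + 0 − 14 − 0) / 2 = 4 / 2 = 2.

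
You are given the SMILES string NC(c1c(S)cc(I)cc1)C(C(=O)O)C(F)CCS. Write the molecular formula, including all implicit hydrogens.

Walk through each heavy atom and fill implicit hydrogens from standard valence (C 4, N 3, O 2, S 2, halogen 1); for lowercase aromatic atoms, an aromatic c carries 1 H when it has two neighbours and 0 H with three, and aromatic n carries 0 H:
  atom 1: N, bond orders sum to 1 (valence 3) → 2 H
  atom 2: C, bond orders sum to 3 (valence 4) → 1 H
  atom 3: aromatic c, 3 neighbours → 0 H
  atom 4: aromatic c, 3 neighbours → 0 H
  atom 5: S, bond orders sum to 1 (valence 2) → 1 H
  atom 6: aromatic c, 2 neighbours → 1 H
  atom 7: aromatic c, 3 neighbours → 0 H
  atom 8: I (halogen, monovalent) → 0 H
  atom 9: aromatic c, 2 neighbours → 1 H
  atom 10: aromatic c, 2 neighbours → 1 H
  atom 11: C, bond orders sum to 3 (valence 4) → 1 H
  atom 12: C, bond orders sum to 4 (valence 4) → 0 H
  atom 13: O, bond orders sum to 2 (valence 2) → 0 H
  atom 14: O, bond orders sum to 1 (valence 2) → 1 H
  atom 15: C, bond orders sum to 3 (valence 4) → 1 H
  atom 16: F (halogen, monovalent) → 0 H
  atom 17: C, bond orders sum to 2 (valence 4) → 2 H
  atom 18: C, bond orders sum to 2 (valence 4) → 2 H
  atom 19: S, bond orders sum to 1 (valence 2) → 1 H
Totals → C:12, H:15, F:1, I:1, N:1, O:2, S:2.
In Hill order: C12H15FINO2S2.

C12H15FINO2S2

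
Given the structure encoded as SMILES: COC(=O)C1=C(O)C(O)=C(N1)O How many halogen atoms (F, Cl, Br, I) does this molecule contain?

Scan the SMILES for the halogen motif — none present.
Groups that are present: 1 ester, 3 hydroxyl.

0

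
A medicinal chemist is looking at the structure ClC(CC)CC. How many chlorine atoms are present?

Scan the SMILES for Cl atoms (remember two-letter symbols like Cl and Br are single atoms).
Chlorine count: 1.

1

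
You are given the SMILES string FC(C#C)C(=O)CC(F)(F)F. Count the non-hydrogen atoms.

Every atom symbol written in the SMILES (organic subset) is one heavy atom; implicit H are not written.
Heavy atoms by element → C:6, F:4, O:1.
Total: 11.

11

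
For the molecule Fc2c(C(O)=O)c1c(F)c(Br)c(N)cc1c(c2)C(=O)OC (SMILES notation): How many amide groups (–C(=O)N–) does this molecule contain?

Scan the SMILES for the amide motif — none present.
Groups that are present: 1 carboxylic acid, 1 ester, 1 primary amine.

0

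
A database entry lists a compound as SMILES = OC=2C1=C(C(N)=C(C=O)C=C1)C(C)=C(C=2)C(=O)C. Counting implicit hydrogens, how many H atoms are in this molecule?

Walk through each heavy atom and fill implicit hydrogens from standard valence (C 4, N 3, O 2, S 2, halogen 1):
  atom 1: O, bond orders sum to 1 (valence 2) → 1 H
  atom 2: C, bond orders sum to 4 (valence 4) → 0 H
  atom 3: C, bond orders sum to 4 (valence 4) → 0 H
  atom 4: C, bond orders sum to 4 (valence 4) → 0 H
  atom 5: C, bond orders sum to 4 (valence 4) → 0 H
  atom 6: N, bond orders sum to 1 (valence 3) → 2 H
  atom 7: C, bond orders sum to 4 (valence 4) → 0 H
  atom 8: C, bond orders sum to 3 (valence 4) → 1 H
  atom 9: O, bond orders sum to 2 (valence 2) → 0 H
  atom 10: C, bond orders sum to 3 (valence 4) → 1 H
  atom 11: C, bond orders sum to 3 (valence 4) → 1 H
  atom 12: C, bond orders sum to 4 (valence 4) → 0 H
  atom 13: C, bond orders sum to 1 (valence 4) → 3 H
  atom 14: C, bond orders sum to 4 (valence 4) → 0 H
  atom 15: C, bond orders sum to 3 (valence 4) → 1 H
  atom 16: C, bond orders sum to 4 (valence 4) → 0 H
  atom 17: O, bond orders sum to 2 (valence 2) → 0 H
  atom 18: C, bond orders sum to 1 (valence 4) → 3 H
Total hydrogens: 13.

13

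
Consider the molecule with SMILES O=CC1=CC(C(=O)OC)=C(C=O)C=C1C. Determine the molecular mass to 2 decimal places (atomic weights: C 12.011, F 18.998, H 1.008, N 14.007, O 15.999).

First, the molecular formula is C11H10O4 (counting implicit H from valence).
  C: 11 × 12.011 = 132.121
  H: 10 × 1.008 = 10.080
  O: 4 × 15.999 = 63.996
Sum: 11×12.011 + 10×1.008 + 4×15.999 = 206.197 → 206.20 g/mol.

206.20 g/mol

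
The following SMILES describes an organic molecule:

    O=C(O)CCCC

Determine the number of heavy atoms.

Every atom symbol written in the SMILES (organic subset) is one heavy atom; implicit H are not written.
Heavy atoms by element → C:5, O:2.
Total: 7.

7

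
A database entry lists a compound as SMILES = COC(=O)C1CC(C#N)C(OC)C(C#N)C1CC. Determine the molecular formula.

Walk through each heavy atom and fill implicit hydrogens from standard valence (C 4, N 3, O 2, S 2, halogen 1):
  atom 1: C, bond orders sum to 1 (valence 4) → 3 H
  atom 2: O, bond orders sum to 2 (valence 2) → 0 H
  atom 3: C, bond orders sum to 4 (valence 4) → 0 H
  atom 4: O, bond orders sum to 2 (valence 2) → 0 H
  atom 5: C, bond orders sum to 3 (valence 4) → 1 H
  atom 6: C, bond orders sum to 2 (valence 4) → 2 H
  atom 7: C, bond orders sum to 3 (valence 4) → 1 H
  atom 8: C, bond orders sum to 4 (valence 4) → 0 H
  atom 9: N, bond orders sum to 3 (valence 3) → 0 H
  atom 10: C, bond orders sum to 3 (valence 4) → 1 H
  atom 11: O, bond orders sum to 2 (valence 2) → 0 H
  atom 12: C, bond orders sum to 1 (valence 4) → 3 H
  atom 13: C, bond orders sum to 3 (valence 4) → 1 H
  atom 14: C, bond orders sum to 4 (valence 4) → 0 H
  atom 15: N, bond orders sum to 3 (valence 3) → 0 H
  atom 16: C, bond orders sum to 3 (valence 4) → 1 H
  atom 17: C, bond orders sum to 2 (valence 4) → 2 H
  atom 18: C, bond orders sum to 1 (valence 4) → 3 H
Totals → C:13, H:18, N:2, O:3.
In Hill order: C13H18N2O3.

C13H18N2O3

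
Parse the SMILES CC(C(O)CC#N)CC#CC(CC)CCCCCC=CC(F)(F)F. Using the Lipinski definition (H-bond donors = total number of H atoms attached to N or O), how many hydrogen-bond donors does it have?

Donors: find every N or O and count the H atoms it carries.
  atom 4 (O): bond orders sum to 1 → 1 H
  atom 7 (N): bond orders sum to 3 → 0 H
Lipinski HBD = 1.

1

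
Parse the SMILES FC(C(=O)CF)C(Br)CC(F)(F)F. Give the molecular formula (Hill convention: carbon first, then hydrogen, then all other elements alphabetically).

C6H6BrF5O

Walk through each heavy atom and fill implicit hydrogens from standard valence (C 4, N 3, O 2, S 2, halogen 1):
  atom 1: F (halogen, monovalent) → 0 H
  atom 2: C, bond orders sum to 3 (valence 4) → 1 H
  atom 3: C, bond orders sum to 4 (valence 4) → 0 H
  atom 4: O, bond orders sum to 2 (valence 2) → 0 H
  atom 5: C, bond orders sum to 2 (valence 4) → 2 H
  atom 6: F (halogen, monovalent) → 0 H
  atom 7: C, bond orders sum to 3 (valence 4) → 1 H
  atom 8: Br (halogen, monovalent) → 0 H
  atom 9: C, bond orders sum to 2 (valence 4) → 2 H
  atom 10: C, bond orders sum to 4 (valence 4) → 0 H
  atom 11: F (halogen, monovalent) → 0 H
  atom 12: F (halogen, monovalent) → 0 H
  atom 13: F (halogen, monovalent) → 0 H
Totals → C:6, H:6, Br:1, F:5, O:1.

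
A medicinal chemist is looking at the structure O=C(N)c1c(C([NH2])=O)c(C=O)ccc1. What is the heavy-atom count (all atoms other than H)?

Every atom symbol written in the SMILES (organic subset) is one heavy atom; implicit H are not written.
Heavy atoms by element → C:9, N:2, O:3.
Total: 14.

14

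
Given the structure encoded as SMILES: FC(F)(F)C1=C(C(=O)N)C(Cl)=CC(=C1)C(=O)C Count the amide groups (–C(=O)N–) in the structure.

1

The amide motif appears at heavy-atom position 7 in the SMILES.
Other groups present: 1 ketone.
Amide count: 1.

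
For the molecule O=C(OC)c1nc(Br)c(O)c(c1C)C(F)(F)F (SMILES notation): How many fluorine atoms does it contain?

Scan the SMILES for F atoms (remember two-letter symbols like Cl and Br are single atoms).
Fluorine count: 3.

3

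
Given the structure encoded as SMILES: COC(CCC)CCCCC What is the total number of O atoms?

Scan the SMILES for O atoms (remember two-letter symbols like Cl and Br are single atoms).
Oxygen count: 1.

1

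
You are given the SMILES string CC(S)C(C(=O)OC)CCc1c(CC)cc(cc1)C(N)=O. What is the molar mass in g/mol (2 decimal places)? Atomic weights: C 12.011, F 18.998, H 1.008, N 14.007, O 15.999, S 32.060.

309.42 g/mol

First, the molecular formula is C16H23NO3S (counting implicit H from valence).
  C: 16 × 12.011 = 192.176
  H: 23 × 1.008 = 23.184
  N: 1 × 14.007 = 14.007
  O: 3 × 15.999 = 47.997
  S: 1 × 32.060 = 32.060
Sum: 16×12.011 + 23×1.008 + 1×14.007 + 3×15.999 + 1×32.060 = 309.424 → 309.42 g/mol.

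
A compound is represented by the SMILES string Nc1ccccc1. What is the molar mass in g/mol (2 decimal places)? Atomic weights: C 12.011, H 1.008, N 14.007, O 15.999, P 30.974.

93.13 g/mol

First, the molecular formula is C6H7N (counting implicit H from valence).
  C: 6 × 12.011 = 72.066
  H: 7 × 1.008 = 7.056
  N: 1 × 14.007 = 14.007
Sum: 6×12.011 + 7×1.008 + 1×14.007 = 93.129 → 93.13 g/mol.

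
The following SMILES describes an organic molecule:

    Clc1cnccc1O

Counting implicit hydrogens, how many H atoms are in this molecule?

4

Walk through each heavy atom and fill implicit hydrogens from standard valence (C 4, N 3, O 2, S 2, halogen 1); for lowercase aromatic atoms, an aromatic c carries 1 H when it has two neighbours and 0 H with three, and aromatic n carries 0 H:
  atom 1: Cl (halogen, monovalent) → 0 H
  atom 2: aromatic c, 3 neighbours → 0 H
  atom 3: aromatic c, 2 neighbours → 1 H
  atom 4: aromatic n, 2 neighbours → 0 H
  atom 5: aromatic c, 2 neighbours → 1 H
  atom 6: aromatic c, 2 neighbours → 1 H
  atom 7: aromatic c, 3 neighbours → 0 H
  atom 8: O, bond orders sum to 1 (valence 2) → 1 H
Total hydrogens: 4.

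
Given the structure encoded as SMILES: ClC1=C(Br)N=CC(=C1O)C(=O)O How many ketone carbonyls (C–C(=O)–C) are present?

Scan the SMILES for the ketone motif — none present.
Groups that are present: 1 carboxylic acid, 1 hydroxyl.

0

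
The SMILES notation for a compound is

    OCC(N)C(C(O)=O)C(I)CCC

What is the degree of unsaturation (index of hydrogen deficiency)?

1

Degree of unsaturation = (number of rings) + (number of π bonds).
Ring closures in the SMILES: 0.
π bonds: 1 double bond (each 1 DoU) → 1 DoU from unsaturation.
Total DoU = 0 + 1 = 1.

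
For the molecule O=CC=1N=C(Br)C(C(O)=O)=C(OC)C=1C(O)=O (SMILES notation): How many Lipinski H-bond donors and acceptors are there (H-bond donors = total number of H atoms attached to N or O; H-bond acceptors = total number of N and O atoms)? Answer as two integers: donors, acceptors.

Donors: find every N or O and count the H atoms it carries.
  atom 1 (O): bond orders sum to 2 → 0 H
  atom 4 (N): bond orders sum to 3 → 0 H
  atom 9 (O): bond orders sum to 1 → 1 H
  atom 10 (O): bond orders sum to 2 → 0 H
  atom 12 (O): bond orders sum to 2 → 0 H
  atom 16 (O): bond orders sum to 1 → 1 H
  atom 17 (O): bond orders sum to 2 → 0 H
Lipinski HBD = 2.
Acceptors: N atoms = 1, O atoms = 6 → HBA = 7.

2, 7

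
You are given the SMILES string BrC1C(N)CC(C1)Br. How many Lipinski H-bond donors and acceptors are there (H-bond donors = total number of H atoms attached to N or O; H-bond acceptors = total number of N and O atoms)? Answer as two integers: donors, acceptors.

2, 1

Donors: find every N or O and count the H atoms it carries.
  atom 4 (N): bond orders sum to 1 → 2 H
Lipinski HBD = 2.
Acceptors: N atoms = 1, O atoms = 0 → HBA = 1.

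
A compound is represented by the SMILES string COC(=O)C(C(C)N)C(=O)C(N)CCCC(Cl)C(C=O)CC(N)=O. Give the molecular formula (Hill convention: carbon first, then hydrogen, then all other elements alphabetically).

C15H26ClN3O5

Walk through each heavy atom and fill implicit hydrogens from standard valence (C 4, N 3, O 2, S 2, halogen 1):
  atom 1: C, bond orders sum to 1 (valence 4) → 3 H
  atom 2: O, bond orders sum to 2 (valence 2) → 0 H
  atom 3: C, bond orders sum to 4 (valence 4) → 0 H
  atom 4: O, bond orders sum to 2 (valence 2) → 0 H
  atom 5: C, bond orders sum to 3 (valence 4) → 1 H
  atom 6: C, bond orders sum to 3 (valence 4) → 1 H
  atom 7: C, bond orders sum to 1 (valence 4) → 3 H
  atom 8: N, bond orders sum to 1 (valence 3) → 2 H
  atom 9: C, bond orders sum to 4 (valence 4) → 0 H
  atom 10: O, bond orders sum to 2 (valence 2) → 0 H
  atom 11: C, bond orders sum to 3 (valence 4) → 1 H
  atom 12: N, bond orders sum to 1 (valence 3) → 2 H
  atom 13: C, bond orders sum to 2 (valence 4) → 2 H
  atom 14: C, bond orders sum to 2 (valence 4) → 2 H
  atom 15: C, bond orders sum to 2 (valence 4) → 2 H
  atom 16: C, bond orders sum to 3 (valence 4) → 1 H
  atom 17: Cl (halogen, monovalent) → 0 H
  atom 18: C, bond orders sum to 3 (valence 4) → 1 H
  atom 19: C, bond orders sum to 3 (valence 4) → 1 H
  atom 20: O, bond orders sum to 2 (valence 2) → 0 H
  atom 21: C, bond orders sum to 2 (valence 4) → 2 H
  atom 22: C, bond orders sum to 4 (valence 4) → 0 H
  atom 23: N, bond orders sum to 1 (valence 3) → 2 H
  atom 24: O, bond orders sum to 2 (valence 2) → 0 H
Totals → C:15, H:26, Cl:1, N:3, O:5.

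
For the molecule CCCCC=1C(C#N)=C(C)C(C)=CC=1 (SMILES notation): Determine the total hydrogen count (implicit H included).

17

Walk through each heavy atom and fill implicit hydrogens from standard valence (C 4, N 3, O 2, S 2, halogen 1):
  atom 1: C, bond orders sum to 1 (valence 4) → 3 H
  atom 2: C, bond orders sum to 2 (valence 4) → 2 H
  atom 3: C, bond orders sum to 2 (valence 4) → 2 H
  atom 4: C, bond orders sum to 2 (valence 4) → 2 H
  atom 5: C, bond orders sum to 4 (valence 4) → 0 H
  atom 6: C, bond orders sum to 4 (valence 4) → 0 H
  atom 7: C, bond orders sum to 4 (valence 4) → 0 H
  atom 8: N, bond orders sum to 3 (valence 3) → 0 H
  atom 9: C, bond orders sum to 4 (valence 4) → 0 H
  atom 10: C, bond orders sum to 1 (valence 4) → 3 H
  atom 11: C, bond orders sum to 4 (valence 4) → 0 H
  atom 12: C, bond orders sum to 1 (valence 4) → 3 H
  atom 13: C, bond orders sum to 3 (valence 4) → 1 H
  atom 14: C, bond orders sum to 3 (valence 4) → 1 H
Total hydrogens: 17.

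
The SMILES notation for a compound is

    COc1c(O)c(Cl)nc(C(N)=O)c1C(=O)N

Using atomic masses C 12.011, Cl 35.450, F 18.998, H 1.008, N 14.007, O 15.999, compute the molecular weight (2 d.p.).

245.62 g/mol

First, the molecular formula is C8H8ClN3O4 (counting implicit H from valence).
  C: 8 × 12.011 = 96.088
  Cl: 1 × 35.450 = 35.450
  H: 8 × 1.008 = 8.064
  N: 3 × 14.007 = 42.021
  O: 4 × 15.999 = 63.996
Sum: 8×12.011 + 1×35.450 + 8×1.008 + 3×14.007 + 4×15.999 = 245.619 → 245.62 g/mol.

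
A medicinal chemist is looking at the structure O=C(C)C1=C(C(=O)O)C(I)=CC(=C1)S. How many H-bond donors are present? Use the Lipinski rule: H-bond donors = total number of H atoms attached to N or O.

1

Donors: find every N or O and count the H atoms it carries.
  atom 1 (O): bond orders sum to 2 → 0 H
  atom 7 (O): bond orders sum to 2 → 0 H
  atom 8 (O): bond orders sum to 1 → 1 H
Lipinski HBD = 1.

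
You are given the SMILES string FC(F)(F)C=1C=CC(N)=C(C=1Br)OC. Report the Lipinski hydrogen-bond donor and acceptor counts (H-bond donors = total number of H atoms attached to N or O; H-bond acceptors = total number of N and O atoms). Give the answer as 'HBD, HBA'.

Donors: find every N or O and count the H atoms it carries.
  atom 9 (N): bond orders sum to 1 → 2 H
  atom 13 (O): bond orders sum to 2 → 0 H
Lipinski HBD = 2.
Acceptors: N atoms = 1, O atoms = 1 → HBA = 2.

2, 2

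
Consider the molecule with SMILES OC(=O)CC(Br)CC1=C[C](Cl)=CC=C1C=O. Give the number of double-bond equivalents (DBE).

6

Degree of unsaturation = (number of rings) + (number of π bonds).
Ring closures in the SMILES: 1.
π bonds: 5 double bonds (each 1 DoU) → 5 DoU from unsaturation.
Total DoU = 1 + 5 = 6.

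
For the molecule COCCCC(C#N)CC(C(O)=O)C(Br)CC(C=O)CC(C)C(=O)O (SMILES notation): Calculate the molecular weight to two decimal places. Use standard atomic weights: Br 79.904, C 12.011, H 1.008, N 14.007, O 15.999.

First, the molecular formula is C17H26BrNO6 (counting implicit H from valence).
  Br: 1 × 79.904 = 79.904
  C: 17 × 12.011 = 204.187
  H: 26 × 1.008 = 26.208
  N: 1 × 14.007 = 14.007
  O: 6 × 15.999 = 95.994
Sum: 1×79.904 + 17×12.011 + 26×1.008 + 1×14.007 + 6×15.999 = 420.300 → 420.30 g/mol.

420.30 g/mol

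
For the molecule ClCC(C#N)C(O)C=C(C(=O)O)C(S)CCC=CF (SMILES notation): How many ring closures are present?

In SMILES, each pair of matching ring-closure digits denotes one ring-closing bond; the number of such bonds equals the number of independent rings.
Ring-closure bonds here: 0.

0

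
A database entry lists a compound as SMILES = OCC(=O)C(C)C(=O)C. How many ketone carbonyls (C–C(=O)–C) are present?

The ketone motif appears at heavy-atom positions 3, 7 in the SMILES.
Other groups present: 1 hydroxyl.
Ketone count: 2.

2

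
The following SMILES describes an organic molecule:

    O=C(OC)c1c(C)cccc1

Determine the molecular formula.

Walk through each heavy atom and fill implicit hydrogens from standard valence (C 4, N 3, O 2, S 2, halogen 1); for lowercase aromatic atoms, an aromatic c carries 1 H when it has two neighbours and 0 H with three, and aromatic n carries 0 H:
  atom 1: O, bond orders sum to 2 (valence 2) → 0 H
  atom 2: C, bond orders sum to 4 (valence 4) → 0 H
  atom 3: O, bond orders sum to 2 (valence 2) → 0 H
  atom 4: C, bond orders sum to 1 (valence 4) → 3 H
  atom 5: aromatic c, 3 neighbours → 0 H
  atom 6: aromatic c, 3 neighbours → 0 H
  atom 7: C, bond orders sum to 1 (valence 4) → 3 H
  atom 8: aromatic c, 2 neighbours → 1 H
  atom 9: aromatic c, 2 neighbours → 1 H
  atom 10: aromatic c, 2 neighbours → 1 H
  atom 11: aromatic c, 2 neighbours → 1 H
Totals → C:9, H:10, O:2.
In Hill order: C9H10O2.

C9H10O2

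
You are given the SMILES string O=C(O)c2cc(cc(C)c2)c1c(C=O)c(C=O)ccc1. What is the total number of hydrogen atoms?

12

Walk through each heavy atom and fill implicit hydrogens from standard valence (C 4, N 3, O 2, S 2, halogen 1); for lowercase aromatic atoms, an aromatic c carries 1 H when it has two neighbours and 0 H with three, and aromatic n carries 0 H:
  atom 1: O, bond orders sum to 2 (valence 2) → 0 H
  atom 2: C, bond orders sum to 4 (valence 4) → 0 H
  atom 3: O, bond orders sum to 1 (valence 2) → 1 H
  atom 4: aromatic c, 3 neighbours → 0 H
  atom 5: aromatic c, 2 neighbours → 1 H
  atom 6: aromatic c, 3 neighbours → 0 H
  atom 7: aromatic c, 2 neighbours → 1 H
  atom 8: aromatic c, 3 neighbours → 0 H
  atom 9: C, bond orders sum to 1 (valence 4) → 3 H
  atom 10: aromatic c, 2 neighbours → 1 H
  atom 11: aromatic c, 3 neighbours → 0 H
  atom 12: aromatic c, 3 neighbours → 0 H
  atom 13: C, bond orders sum to 3 (valence 4) → 1 H
  atom 14: O, bond orders sum to 2 (valence 2) → 0 H
  atom 15: aromatic c, 3 neighbours → 0 H
  atom 16: C, bond orders sum to 3 (valence 4) → 1 H
  atom 17: O, bond orders sum to 2 (valence 2) → 0 H
  atom 18: aromatic c, 2 neighbours → 1 H
  atom 19: aromatic c, 2 neighbours → 1 H
  atom 20: aromatic c, 2 neighbours → 1 H
Total hydrogens: 12.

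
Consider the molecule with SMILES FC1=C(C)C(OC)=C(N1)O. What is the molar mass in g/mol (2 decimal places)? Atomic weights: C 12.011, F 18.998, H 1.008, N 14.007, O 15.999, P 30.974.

145.13 g/mol

First, the molecular formula is C6H8FNO2 (counting implicit H from valence).
  C: 6 × 12.011 = 72.066
  F: 1 × 18.998 = 18.998
  H: 8 × 1.008 = 8.064
  N: 1 × 14.007 = 14.007
  O: 2 × 15.999 = 31.998
Sum: 6×12.011 + 1×18.998 + 8×1.008 + 1×14.007 + 2×15.999 = 145.133 → 145.13 g/mol.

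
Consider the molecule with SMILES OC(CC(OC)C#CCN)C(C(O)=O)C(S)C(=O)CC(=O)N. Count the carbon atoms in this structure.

Count every carbon token in the SMILES (each C, including those in ring-closure positions and inside branches).
Carbon count: 13.

13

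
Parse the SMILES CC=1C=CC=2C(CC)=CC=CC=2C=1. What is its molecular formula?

C13H14

Walk through each heavy atom and fill implicit hydrogens from standard valence (C 4, N 3, O 2, S 2, halogen 1):
  atom 1: C, bond orders sum to 1 (valence 4) → 3 H
  atom 2: C, bond orders sum to 4 (valence 4) → 0 H
  atom 3: C, bond orders sum to 3 (valence 4) → 1 H
  atom 4: C, bond orders sum to 3 (valence 4) → 1 H
  atom 5: C, bond orders sum to 4 (valence 4) → 0 H
  atom 6: C, bond orders sum to 4 (valence 4) → 0 H
  atom 7: C, bond orders sum to 2 (valence 4) → 2 H
  atom 8: C, bond orders sum to 1 (valence 4) → 3 H
  atom 9: C, bond orders sum to 3 (valence 4) → 1 H
  atom 10: C, bond orders sum to 3 (valence 4) → 1 H
  atom 11: C, bond orders sum to 3 (valence 4) → 1 H
  atom 12: C, bond orders sum to 4 (valence 4) → 0 H
  atom 13: C, bond orders sum to 3 (valence 4) → 1 H
Totals → C:13, H:14.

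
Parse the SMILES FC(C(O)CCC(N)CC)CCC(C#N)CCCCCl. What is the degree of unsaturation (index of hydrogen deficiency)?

Degree of unsaturation = (number of rings) + (number of π bonds).
Ring closures in the SMILES: 0.
π bonds: 1 triple bond (each 2 DoU) → 2 DoU from unsaturation.
Total DoU = 0 + 2 = 2.

2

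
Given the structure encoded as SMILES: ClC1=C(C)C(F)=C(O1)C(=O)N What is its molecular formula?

C6H5ClFNO2

Walk through each heavy atom and fill implicit hydrogens from standard valence (C 4, N 3, O 2, S 2, halogen 1):
  atom 1: Cl (halogen, monovalent) → 0 H
  atom 2: C, bond orders sum to 4 (valence 4) → 0 H
  atom 3: C, bond orders sum to 4 (valence 4) → 0 H
  atom 4: C, bond orders sum to 1 (valence 4) → 3 H
  atom 5: C, bond orders sum to 4 (valence 4) → 0 H
  atom 6: F (halogen, monovalent) → 0 H
  atom 7: C, bond orders sum to 4 (valence 4) → 0 H
  atom 8: O, bond orders sum to 2 (valence 2) → 0 H
  atom 9: C, bond orders sum to 4 (valence 4) → 0 H
  atom 10: O, bond orders sum to 2 (valence 2) → 0 H
  atom 11: N, bond orders sum to 1 (valence 3) → 2 H
Totals → C:6, H:5, Cl:1, F:1, N:1, O:2.
In Hill order: C6H5ClFNO2.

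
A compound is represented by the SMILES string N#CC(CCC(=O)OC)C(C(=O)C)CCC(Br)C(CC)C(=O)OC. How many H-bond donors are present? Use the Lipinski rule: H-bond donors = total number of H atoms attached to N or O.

Donors: find every N or O and count the H atoms it carries.
  atom 1 (N): bond orders sum to 3 → 0 H
  atom 7 (O): bond orders sum to 2 → 0 H
  atom 8 (O): bond orders sum to 2 → 0 H
  atom 12 (O): bond orders sum to 2 → 0 H
  atom 22 (O): bond orders sum to 2 → 0 H
  atom 23 (O): bond orders sum to 2 → 0 H
Lipinski HBD = 0.

0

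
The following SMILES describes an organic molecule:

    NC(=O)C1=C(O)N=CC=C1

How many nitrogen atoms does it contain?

Scan the SMILES for N atoms (remember two-letter symbols like Cl and Br are single atoms).
Nitrogen count: 2.

2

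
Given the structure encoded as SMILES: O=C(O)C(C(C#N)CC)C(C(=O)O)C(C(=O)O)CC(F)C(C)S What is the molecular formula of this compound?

C14H20FNO6S

Walk through each heavy atom and fill implicit hydrogens from standard valence (C 4, N 3, O 2, S 2, halogen 1):
  atom 1: O, bond orders sum to 2 (valence 2) → 0 H
  atom 2: C, bond orders sum to 4 (valence 4) → 0 H
  atom 3: O, bond orders sum to 1 (valence 2) → 1 H
  atom 4: C, bond orders sum to 3 (valence 4) → 1 H
  atom 5: C, bond orders sum to 3 (valence 4) → 1 H
  atom 6: C, bond orders sum to 4 (valence 4) → 0 H
  atom 7: N, bond orders sum to 3 (valence 3) → 0 H
  atom 8: C, bond orders sum to 2 (valence 4) → 2 H
  atom 9: C, bond orders sum to 1 (valence 4) → 3 H
  atom 10: C, bond orders sum to 3 (valence 4) → 1 H
  atom 11: C, bond orders sum to 4 (valence 4) → 0 H
  atom 12: O, bond orders sum to 2 (valence 2) → 0 H
  atom 13: O, bond orders sum to 1 (valence 2) → 1 H
  atom 14: C, bond orders sum to 3 (valence 4) → 1 H
  atom 15: C, bond orders sum to 4 (valence 4) → 0 H
  atom 16: O, bond orders sum to 2 (valence 2) → 0 H
  atom 17: O, bond orders sum to 1 (valence 2) → 1 H
  atom 18: C, bond orders sum to 2 (valence 4) → 2 H
  atom 19: C, bond orders sum to 3 (valence 4) → 1 H
  atom 20: F (halogen, monovalent) → 0 H
  atom 21: C, bond orders sum to 3 (valence 4) → 1 H
  atom 22: C, bond orders sum to 1 (valence 4) → 3 H
  atom 23: S, bond orders sum to 1 (valence 2) → 1 H
Totals → C:14, H:20, F:1, N:1, O:6, S:1.
In Hill order: C14H20FNO6S.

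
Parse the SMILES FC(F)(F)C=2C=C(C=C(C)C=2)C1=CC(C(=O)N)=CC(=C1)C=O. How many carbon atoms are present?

16

Count every carbon token in the SMILES (each C, including those in ring-closure positions and inside branches).
Carbon count: 16.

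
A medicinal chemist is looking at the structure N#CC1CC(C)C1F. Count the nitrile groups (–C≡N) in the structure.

The nitrile motif appears at heavy-atom position 2 in the SMILES.
Nitrile count: 1.

1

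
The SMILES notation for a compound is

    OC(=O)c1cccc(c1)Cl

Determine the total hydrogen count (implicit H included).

Walk through each heavy atom and fill implicit hydrogens from standard valence (C 4, N 3, O 2, S 2, halogen 1); for lowercase aromatic atoms, an aromatic c carries 1 H when it has two neighbours and 0 H with three, and aromatic n carries 0 H:
  atom 1: O, bond orders sum to 1 (valence 2) → 1 H
  atom 2: C, bond orders sum to 4 (valence 4) → 0 H
  atom 3: O, bond orders sum to 2 (valence 2) → 0 H
  atom 4: aromatic c, 3 neighbours → 0 H
  atom 5: aromatic c, 2 neighbours → 1 H
  atom 6: aromatic c, 2 neighbours → 1 H
  atom 7: aromatic c, 2 neighbours → 1 H
  atom 8: aromatic c, 3 neighbours → 0 H
  atom 9: aromatic c, 2 neighbours → 1 H
  atom 10: Cl (halogen, monovalent) → 0 H
Total hydrogens: 5.

5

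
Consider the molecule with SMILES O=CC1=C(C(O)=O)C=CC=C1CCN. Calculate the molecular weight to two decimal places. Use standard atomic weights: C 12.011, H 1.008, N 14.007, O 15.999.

193.20 g/mol

First, the molecular formula is C10H11NO3 (counting implicit H from valence).
  C: 10 × 12.011 = 120.110
  H: 11 × 1.008 = 11.088
  N: 1 × 14.007 = 14.007
  O: 3 × 15.999 = 47.997
Sum: 10×12.011 + 11×1.008 + 1×14.007 + 3×15.999 = 193.202 → 193.20 g/mol.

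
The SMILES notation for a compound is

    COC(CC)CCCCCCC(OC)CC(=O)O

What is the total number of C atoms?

14

Count every carbon token in the SMILES (each C, including those in ring-closure positions and inside branches).
Carbon count: 14.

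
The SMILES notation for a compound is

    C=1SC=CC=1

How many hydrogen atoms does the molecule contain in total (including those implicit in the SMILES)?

Walk through each heavy atom and fill implicit hydrogens from standard valence (C 4, N 3, O 2, S 2, halogen 1):
  atom 1: C, bond orders sum to 3 (valence 4) → 1 H
  atom 2: S, bond orders sum to 2 (valence 2) → 0 H
  atom 3: C, bond orders sum to 3 (valence 4) → 1 H
  atom 4: C, bond orders sum to 3 (valence 4) → 1 H
  atom 5: C, bond orders sum to 3 (valence 4) → 1 H
Total hydrogens: 4.

4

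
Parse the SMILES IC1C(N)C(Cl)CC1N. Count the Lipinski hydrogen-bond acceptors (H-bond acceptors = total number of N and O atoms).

2

N atoms: 2; O atoms: 0.
Lipinski HBA = 2 + 0 = 2.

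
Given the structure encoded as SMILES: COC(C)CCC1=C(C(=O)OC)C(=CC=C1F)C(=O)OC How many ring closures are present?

1

In SMILES, each pair of matching ring-closure digits denotes one ring-closing bond; the number of such bonds equals the number of independent rings.
Ring-closure bonds here: 1.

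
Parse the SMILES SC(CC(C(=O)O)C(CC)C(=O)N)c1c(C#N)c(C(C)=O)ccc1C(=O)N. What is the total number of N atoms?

3

Scan the SMILES for N atoms (remember two-letter symbols like Cl and Br are single atoms).
Nitrogen count: 3.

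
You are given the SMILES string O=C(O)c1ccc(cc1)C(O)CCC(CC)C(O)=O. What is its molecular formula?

Walk through each heavy atom and fill implicit hydrogens from standard valence (C 4, N 3, O 2, S 2, halogen 1); for lowercase aromatic atoms, an aromatic c carries 1 H when it has two neighbours and 0 H with three, and aromatic n carries 0 H:
  atom 1: O, bond orders sum to 2 (valence 2) → 0 H
  atom 2: C, bond orders sum to 4 (valence 4) → 0 H
  atom 3: O, bond orders sum to 1 (valence 2) → 1 H
  atom 4: aromatic c, 3 neighbours → 0 H
  atom 5: aromatic c, 2 neighbours → 1 H
  atom 6: aromatic c, 2 neighbours → 1 H
  atom 7: aromatic c, 3 neighbours → 0 H
  atom 8: aromatic c, 2 neighbours → 1 H
  atom 9: aromatic c, 2 neighbours → 1 H
  atom 10: C, bond orders sum to 3 (valence 4) → 1 H
  atom 11: O, bond orders sum to 1 (valence 2) → 1 H
  atom 12: C, bond orders sum to 2 (valence 4) → 2 H
  atom 13: C, bond orders sum to 2 (valence 4) → 2 H
  atom 14: C, bond orders sum to 3 (valence 4) → 1 H
  atom 15: C, bond orders sum to 2 (valence 4) → 2 H
  atom 16: C, bond orders sum to 1 (valence 4) → 3 H
  atom 17: C, bond orders sum to 4 (valence 4) → 0 H
  atom 18: O, bond orders sum to 1 (valence 2) → 1 H
  atom 19: O, bond orders sum to 2 (valence 2) → 0 H
Totals → C:14, H:18, O:5.

C14H18O5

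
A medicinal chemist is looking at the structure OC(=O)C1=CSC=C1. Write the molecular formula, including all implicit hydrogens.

C5H4O2S

Walk through each heavy atom and fill implicit hydrogens from standard valence (C 4, N 3, O 2, S 2, halogen 1):
  atom 1: O, bond orders sum to 1 (valence 2) → 1 H
  atom 2: C, bond orders sum to 4 (valence 4) → 0 H
  atom 3: O, bond orders sum to 2 (valence 2) → 0 H
  atom 4: C, bond orders sum to 4 (valence 4) → 0 H
  atom 5: C, bond orders sum to 3 (valence 4) → 1 H
  atom 6: S, bond orders sum to 2 (valence 2) → 0 H
  atom 7: C, bond orders sum to 3 (valence 4) → 1 H
  atom 8: C, bond orders sum to 3 (valence 4) → 1 H
Totals → C:5, H:4, O:2, S:1.
In Hill order: C5H4O2S.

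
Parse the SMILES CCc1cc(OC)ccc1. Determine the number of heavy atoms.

10

Every atom symbol written in the SMILES (organic subset) is one heavy atom; implicit H are not written.
Heavy atoms by element → C:9, O:1.
Total: 10.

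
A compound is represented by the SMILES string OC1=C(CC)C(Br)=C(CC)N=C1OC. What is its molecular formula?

Walk through each heavy atom and fill implicit hydrogens from standard valence (C 4, N 3, O 2, S 2, halogen 1):
  atom 1: O, bond orders sum to 1 (valence 2) → 1 H
  atom 2: C, bond orders sum to 4 (valence 4) → 0 H
  atom 3: C, bond orders sum to 4 (valence 4) → 0 H
  atom 4: C, bond orders sum to 2 (valence 4) → 2 H
  atom 5: C, bond orders sum to 1 (valence 4) → 3 H
  atom 6: C, bond orders sum to 4 (valence 4) → 0 H
  atom 7: Br (halogen, monovalent) → 0 H
  atom 8: C, bond orders sum to 4 (valence 4) → 0 H
  atom 9: C, bond orders sum to 2 (valence 4) → 2 H
  atom 10: C, bond orders sum to 1 (valence 4) → 3 H
  atom 11: N, bond orders sum to 3 (valence 3) → 0 H
  atom 12: C, bond orders sum to 4 (valence 4) → 0 H
  atom 13: O, bond orders sum to 2 (valence 2) → 0 H
  atom 14: C, bond orders sum to 1 (valence 4) → 3 H
Totals → C:10, H:14, Br:1, N:1, O:2.
In Hill order: C10H14BrNO2.

C10H14BrNO2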